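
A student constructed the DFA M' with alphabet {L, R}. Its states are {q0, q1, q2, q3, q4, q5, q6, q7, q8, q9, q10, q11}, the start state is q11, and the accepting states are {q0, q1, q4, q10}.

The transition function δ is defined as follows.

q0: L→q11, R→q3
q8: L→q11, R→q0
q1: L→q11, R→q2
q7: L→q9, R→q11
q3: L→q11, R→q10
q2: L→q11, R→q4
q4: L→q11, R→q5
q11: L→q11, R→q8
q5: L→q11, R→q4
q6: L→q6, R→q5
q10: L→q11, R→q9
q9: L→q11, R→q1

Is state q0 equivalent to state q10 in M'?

Yes

Reachable states from the start: {q0,q1,q2,q3,q4,q5,q8,q9,q10,q11}. Unreachable: {q6,q7} — drop them.
Start with accepting vs non-accepting: {q0,q1,q4,q10} | {q2,q3,q5,q8,q9,q11}.
Refine {q2,q3,q5,q8,q9,q11} on symbol R: members go to different blocks, giving {q2,q3,q5,q8,q9} and {q11}.
The partition is now stable with 3 blocks: {q0,q1,q4,q10} | {q2,q3,q5,q8,q9} | {q11}.
q0 and q10 lie in the same block of the stable partition, so they are equivalent — no string distinguishes them.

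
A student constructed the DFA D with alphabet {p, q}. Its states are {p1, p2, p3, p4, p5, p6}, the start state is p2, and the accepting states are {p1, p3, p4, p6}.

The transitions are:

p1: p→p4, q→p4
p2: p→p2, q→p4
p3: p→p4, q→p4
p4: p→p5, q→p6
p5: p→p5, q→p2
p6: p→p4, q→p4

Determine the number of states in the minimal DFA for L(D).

Reachable states from the start: {p2,p4,p5,p6}. Unreachable: {p1,p3} — drop them.
Initial partition by acceptance: {p4,p6} | {p2,p5}.
Refine {p4,p6} on symbol p: members go to different blocks, giving {p4} and {p6}.
Split {p2,p5} by δ(·,q) → {p2} and {p5}.
The partition is now stable with 4 blocks: {p4} | {p2} | {p6} | {p5}.

4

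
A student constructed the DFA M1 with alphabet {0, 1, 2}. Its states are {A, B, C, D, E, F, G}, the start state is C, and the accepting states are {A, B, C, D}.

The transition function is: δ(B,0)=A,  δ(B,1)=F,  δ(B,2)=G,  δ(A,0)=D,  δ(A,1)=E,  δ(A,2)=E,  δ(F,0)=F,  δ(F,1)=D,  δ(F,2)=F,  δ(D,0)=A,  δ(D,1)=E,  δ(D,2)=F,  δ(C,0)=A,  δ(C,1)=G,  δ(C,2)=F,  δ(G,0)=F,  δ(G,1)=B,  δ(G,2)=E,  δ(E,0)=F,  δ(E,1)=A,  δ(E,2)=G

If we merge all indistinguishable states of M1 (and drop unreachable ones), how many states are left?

2

Start with accepting vs non-accepting: {A,B,C,D} | {E,F,G}.
The partition is now stable with 2 blocks: {A,B,C,D} | {E,F,G}.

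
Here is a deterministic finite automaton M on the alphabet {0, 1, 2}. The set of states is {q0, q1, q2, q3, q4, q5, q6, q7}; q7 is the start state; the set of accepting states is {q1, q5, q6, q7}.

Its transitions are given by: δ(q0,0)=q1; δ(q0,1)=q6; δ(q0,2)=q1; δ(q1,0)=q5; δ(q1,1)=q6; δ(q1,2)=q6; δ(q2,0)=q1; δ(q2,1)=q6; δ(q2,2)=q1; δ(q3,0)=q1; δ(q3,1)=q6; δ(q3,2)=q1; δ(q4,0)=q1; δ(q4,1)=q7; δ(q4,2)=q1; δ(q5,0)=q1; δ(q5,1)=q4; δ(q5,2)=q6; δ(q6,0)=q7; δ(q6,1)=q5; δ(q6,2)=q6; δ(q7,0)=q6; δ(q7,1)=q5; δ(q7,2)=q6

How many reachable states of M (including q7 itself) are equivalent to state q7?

2

States {q0,q2,q3} cannot be reached from the start state, so discard them.
Start with accepting vs non-accepting: {q1,q5,q6,q7} | {q4}.
Refine {q1,q5,q6,q7} on symbol 1: members go to different blocks, giving {q1,q6,q7} and {q5}.
Split {q1,q6,q7} by δ(·,0) → {q6,q7} and {q1}.
The partition is now stable with 4 blocks: {q6,q7} | {q4} | {q5} | {q1}.
The equivalence class containing q7 is {q6,q7}, of size 2.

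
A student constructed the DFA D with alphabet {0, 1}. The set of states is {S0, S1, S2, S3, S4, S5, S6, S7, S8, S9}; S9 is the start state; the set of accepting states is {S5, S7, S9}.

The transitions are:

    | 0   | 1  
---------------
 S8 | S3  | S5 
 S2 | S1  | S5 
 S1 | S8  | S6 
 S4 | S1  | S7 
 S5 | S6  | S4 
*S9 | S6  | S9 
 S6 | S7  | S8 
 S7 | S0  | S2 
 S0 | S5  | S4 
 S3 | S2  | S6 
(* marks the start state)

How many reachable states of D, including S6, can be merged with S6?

All states are reachable from the start state.
Start with accepting vs non-accepting: {S5,S7,S9} | {S0,S1,S2,S3,S4,S6,S8}.
Refine {S5,S7,S9} on symbol 1: members go to different blocks, giving {S5,S7} and {S9}.
On input 0, block {S0,S1,S2,S3,S4,S6,S8} splits into {S1,S2,S3,S4,S8} and {S0,S6}.
Refine {S1,S2,S3,S4,S8} on symbol 1: members go to different blocks, giving {S2,S4,S8} and {S1,S3}.
Stable partition: {S5,S7} | {S2,S4,S8} | {S9} | {S0,S6} | {S1,S3} — 5 equivalence classes.
State S6 belongs to the block {S0,S6}, which has 2 states.

2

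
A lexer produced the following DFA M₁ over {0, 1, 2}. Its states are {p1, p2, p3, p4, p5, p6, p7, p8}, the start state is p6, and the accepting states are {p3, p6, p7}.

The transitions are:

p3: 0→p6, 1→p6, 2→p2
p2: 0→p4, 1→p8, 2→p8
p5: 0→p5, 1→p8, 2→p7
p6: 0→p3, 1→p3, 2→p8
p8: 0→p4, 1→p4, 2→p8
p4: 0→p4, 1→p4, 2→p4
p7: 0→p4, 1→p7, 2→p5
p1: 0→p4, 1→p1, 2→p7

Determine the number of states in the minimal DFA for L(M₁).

Reachable states from the start: {p2,p3,p4,p6,p8}. Unreachable: {p1,p5,p7} — drop them.
Initial partition by acceptance: {p3,p6} | {p2,p4,p8}.
Stable partition: {p3,p6} | {p2,p4,p8} — 2 equivalence classes.

2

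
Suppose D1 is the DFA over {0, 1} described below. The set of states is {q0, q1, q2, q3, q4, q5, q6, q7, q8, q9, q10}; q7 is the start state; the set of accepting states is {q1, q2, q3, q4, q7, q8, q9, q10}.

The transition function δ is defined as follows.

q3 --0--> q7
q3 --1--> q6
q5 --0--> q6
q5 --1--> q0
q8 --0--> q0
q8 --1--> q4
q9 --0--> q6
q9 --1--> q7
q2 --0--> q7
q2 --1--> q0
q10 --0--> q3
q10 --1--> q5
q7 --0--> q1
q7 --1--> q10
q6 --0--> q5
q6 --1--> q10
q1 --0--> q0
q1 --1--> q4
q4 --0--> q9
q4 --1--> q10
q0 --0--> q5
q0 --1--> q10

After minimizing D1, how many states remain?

First remove the unreachable states {q2,q8}; 9 states remain.
Start with accepting vs non-accepting: {q1,q3,q4,q7,q9,q10} | {q0,q5,q6}.
Split {q1,q3,q4,q7,q9,q10} by δ(·,0) → {q3,q4,q7,q10} and {q1,q9}.
On input 0, block {q3,q4,q7,q10} splits into {q3,q10} and {q4,q7}.
Split {q3,q10} by δ(·,0) → {q3} and {q10}.
On input 1, block {q0,q5,q6} splits into {q0,q6} and {q5}.
The partition is now stable with 6 blocks: {q3} | {q0,q6} | {q1,q9} | {q4,q7} | {q10} | {q5}.

6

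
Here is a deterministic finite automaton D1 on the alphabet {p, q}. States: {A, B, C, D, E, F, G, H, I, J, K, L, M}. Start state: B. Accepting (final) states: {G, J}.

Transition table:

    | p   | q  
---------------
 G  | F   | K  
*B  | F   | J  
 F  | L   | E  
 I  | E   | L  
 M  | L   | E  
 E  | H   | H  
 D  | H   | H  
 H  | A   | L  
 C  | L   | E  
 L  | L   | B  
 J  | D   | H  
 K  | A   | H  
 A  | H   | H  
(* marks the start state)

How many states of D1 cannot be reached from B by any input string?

Starting at B and following transitions, the reachable set is {A, B, D, E, F, H, J, L}. That leaves C, G, I, K, M unreachable — 5 in total.

5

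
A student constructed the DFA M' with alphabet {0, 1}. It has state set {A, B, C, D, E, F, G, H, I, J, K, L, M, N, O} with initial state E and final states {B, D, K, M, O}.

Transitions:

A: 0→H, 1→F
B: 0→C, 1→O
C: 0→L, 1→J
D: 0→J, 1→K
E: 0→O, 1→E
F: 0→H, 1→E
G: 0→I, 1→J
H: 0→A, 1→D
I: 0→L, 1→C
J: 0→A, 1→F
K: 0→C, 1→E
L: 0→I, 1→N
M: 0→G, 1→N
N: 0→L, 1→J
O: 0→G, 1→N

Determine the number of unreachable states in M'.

Starting at E and following transitions, the reachable set is {A, C, D, E, F, G, H, I, J, K, L, N, O}. That leaves B, M unreachable — 2 in total.

2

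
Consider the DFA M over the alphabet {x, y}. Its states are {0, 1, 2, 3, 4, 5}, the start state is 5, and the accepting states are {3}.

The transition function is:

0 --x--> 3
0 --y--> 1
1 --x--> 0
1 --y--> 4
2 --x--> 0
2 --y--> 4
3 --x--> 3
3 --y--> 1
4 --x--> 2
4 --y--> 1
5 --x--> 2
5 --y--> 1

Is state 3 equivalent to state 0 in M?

P0 = {3} | {0,1,2,4,5}.
Refine {0,1,2,4,5} on symbol x: members go to different blocks, giving {1,2,4,5} and {0}.
Refine {1,2,4,5} on symbol x: members go to different blocks, giving {1,2} and {4,5}.
Stable partition: {3} | {1,2} | {0} | {4,5} — 4 equivalence classes.
3 and 0 end up in different blocks, so they are distinguishable. For instance, the string 'ε' is accepted from only 3.

No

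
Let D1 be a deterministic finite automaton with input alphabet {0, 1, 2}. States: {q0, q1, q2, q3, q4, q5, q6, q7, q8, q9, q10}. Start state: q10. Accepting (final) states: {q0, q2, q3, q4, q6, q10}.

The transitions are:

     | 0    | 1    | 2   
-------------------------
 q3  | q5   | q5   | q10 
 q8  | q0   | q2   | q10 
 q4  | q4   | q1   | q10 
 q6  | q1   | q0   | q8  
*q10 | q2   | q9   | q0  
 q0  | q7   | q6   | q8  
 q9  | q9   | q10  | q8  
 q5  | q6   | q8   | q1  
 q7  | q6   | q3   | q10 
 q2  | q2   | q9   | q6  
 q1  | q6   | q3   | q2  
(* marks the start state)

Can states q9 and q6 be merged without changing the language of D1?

Reachable states from the start: {q0,q1,q2,q3,q5,q6,q7,q8,q9,q10}. Unreachable: {q4} — drop them.
P0 = {q0,q2,q3,q6,q10} | {q1,q5,q7,q8,q9}.
Split {q0,q2,q3,q6,q10} by δ(·,0) → {q0,q3,q6} and {q2,q10}.
Refine {q0,q3,q6} on symbol 1: members go to different blocks, giving {q0,q6} and {q3}.
Split {q1,q5,q7,q8,q9} by δ(·,0) → {q1,q5,q7,q8} and {q9}.
Split {q1,q5,q7,q8} by δ(·,1) → {q1,q7} and {q5} and {q8}.
Stable partition: {q0,q6} | {q1,q7} | {q2,q10} | {q3} | {q9} | {q5} | {q8} — 7 equivalence classes.
q9 and q6 end up in different blocks, so they are distinguishable. For instance, the string 'ε' is accepted from only q6.

No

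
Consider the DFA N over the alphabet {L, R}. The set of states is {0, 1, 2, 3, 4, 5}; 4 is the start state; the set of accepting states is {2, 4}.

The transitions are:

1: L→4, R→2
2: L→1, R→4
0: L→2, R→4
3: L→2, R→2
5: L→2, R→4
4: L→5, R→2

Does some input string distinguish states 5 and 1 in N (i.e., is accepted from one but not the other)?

States {0,3} cannot be reached from the start state, so discard them.
Start with accepting vs non-accepting: {2,4} | {1,5}.
The partition is now stable with 2 blocks: {2,4} | {1,5}.
5 and 1 lie in the same block of the stable partition, so they are equivalent — no string distinguishes them.

No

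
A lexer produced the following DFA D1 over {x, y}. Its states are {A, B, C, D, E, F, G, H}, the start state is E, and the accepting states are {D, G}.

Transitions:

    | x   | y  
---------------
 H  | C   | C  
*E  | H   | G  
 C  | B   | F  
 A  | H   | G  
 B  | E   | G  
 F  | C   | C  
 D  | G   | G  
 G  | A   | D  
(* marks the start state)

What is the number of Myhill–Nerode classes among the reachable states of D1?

Every state is reachable, so we keep all 8.
P0 = {D,G} | {A,B,C,E,F,H}.
Split {D,G} by δ(·,x) → {D} and {G}.
On input y, block {A,B,C,E,F,H} splits into {A,B,E} and {C,F,H}.
Refine {A,B,E} on symbol x: members go to different blocks, giving {A,E} and {B}.
Split {C,F,H} by δ(·,x) → {F,H} and {C}.
No further refinement is possible. Final partition (6 blocks): {D} | {A,E} | {G} | {F,H} | {B} | {C}.

6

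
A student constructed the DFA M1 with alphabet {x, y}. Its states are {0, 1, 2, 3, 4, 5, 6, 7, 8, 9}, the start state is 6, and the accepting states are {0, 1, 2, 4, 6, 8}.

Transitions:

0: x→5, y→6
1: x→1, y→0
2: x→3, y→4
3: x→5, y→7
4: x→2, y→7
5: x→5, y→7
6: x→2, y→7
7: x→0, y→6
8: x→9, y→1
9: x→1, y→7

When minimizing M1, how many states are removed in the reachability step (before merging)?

BFS from 6 reaches {0, 2, 3, 4, 5, 6, 7}; the 3 state(s) 1, 8, 9 are never visited.

3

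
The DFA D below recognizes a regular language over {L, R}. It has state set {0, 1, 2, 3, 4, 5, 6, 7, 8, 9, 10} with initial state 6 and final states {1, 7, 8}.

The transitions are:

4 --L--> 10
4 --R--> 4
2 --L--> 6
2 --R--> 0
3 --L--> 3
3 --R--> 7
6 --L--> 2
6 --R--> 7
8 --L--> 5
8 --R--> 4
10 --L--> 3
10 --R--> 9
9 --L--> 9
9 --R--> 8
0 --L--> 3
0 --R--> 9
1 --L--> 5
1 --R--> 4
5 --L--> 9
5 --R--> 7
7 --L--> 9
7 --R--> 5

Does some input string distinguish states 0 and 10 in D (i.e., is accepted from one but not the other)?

No

States {1} cannot be reached from the start state, so discard them.
Initial partition by acceptance: {7,8} | {0,2,3,4,5,6,9,10}.
Split {0,2,3,4,5,6,9,10} by δ(·,R) → {0,2,4,10} and {3,5,6,9}.
Refine {7,8} on symbol R: members go to different blocks, giving {7} and {8}.
On input L, block {0,2,4,10} splits into {0,2,10} and {4}.
Split {0,2,10} by δ(·,R) → {0,10} and {2}.
Refine {3,5,6,9} on symbol L: members go to different blocks, giving {3,5,9} and {6}.
Split {3,5,9} by δ(·,R) → {3,5} and {9}.
Split {3,5} by δ(·,L) → {3} and {5}.
Stable partition: {7} | {0,10} | {3} | {8} | {4} | {2} | {6} | {9} | {5} — 9 equivalence classes.
0 and 10 lie in the same block of the stable partition, so they are equivalent — no string distinguishes them.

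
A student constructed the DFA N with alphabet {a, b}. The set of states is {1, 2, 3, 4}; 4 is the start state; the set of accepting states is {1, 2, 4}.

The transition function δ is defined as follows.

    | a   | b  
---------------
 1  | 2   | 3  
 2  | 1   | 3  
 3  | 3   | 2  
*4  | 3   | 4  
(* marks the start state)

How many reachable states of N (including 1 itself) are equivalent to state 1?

Start with accepting vs non-accepting: {1,2,4} | {3}.
On input a, block {1,2,4} splits into {1,2} and {4}.
Stable partition: {1,2} | {3} | {4} — 3 equivalence classes.
The equivalence class containing 1 is {1,2}, of size 2.

2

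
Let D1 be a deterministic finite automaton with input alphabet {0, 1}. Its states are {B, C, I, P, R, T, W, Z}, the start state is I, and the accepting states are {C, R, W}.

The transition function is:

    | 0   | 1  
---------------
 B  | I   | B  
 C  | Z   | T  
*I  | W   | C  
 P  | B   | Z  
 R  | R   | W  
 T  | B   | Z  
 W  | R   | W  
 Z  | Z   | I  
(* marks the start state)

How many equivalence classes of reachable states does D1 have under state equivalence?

6

First remove the unreachable states {P}; 7 states remain.
P0 = {C,R,W} | {B,I,T,Z}.
Split {C,R,W} by δ(·,0) → {R,W} and {C}.
Split {B,I,T,Z} by δ(·,0) → {B,T,Z} and {I}.
On input 0, block {B,T,Z} splits into {T,Z} and {B}.
On input 0, block {T,Z} splits into {T} and {Z}.
No further refinement is possible. Final partition (6 blocks): {R,W} | {T} | {C} | {I} | {B} | {Z}.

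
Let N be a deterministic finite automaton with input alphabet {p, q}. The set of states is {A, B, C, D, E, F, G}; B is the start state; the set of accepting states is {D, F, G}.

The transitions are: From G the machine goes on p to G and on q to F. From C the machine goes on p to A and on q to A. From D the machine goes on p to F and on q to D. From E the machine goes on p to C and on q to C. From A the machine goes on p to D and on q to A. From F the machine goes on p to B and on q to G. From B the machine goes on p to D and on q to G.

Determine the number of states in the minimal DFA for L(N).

4

First remove the unreachable states {A,C,E}; 4 states remain.
Initial partition by acceptance: {D,F,G} | {B}.
Split {D,F,G} by δ(·,p) → {D,G} and {F}.
On input p, block {D,G} splits into {D} and {G}.
Stable partition: {D} | {B} | {F} | {G} — 4 equivalence classes.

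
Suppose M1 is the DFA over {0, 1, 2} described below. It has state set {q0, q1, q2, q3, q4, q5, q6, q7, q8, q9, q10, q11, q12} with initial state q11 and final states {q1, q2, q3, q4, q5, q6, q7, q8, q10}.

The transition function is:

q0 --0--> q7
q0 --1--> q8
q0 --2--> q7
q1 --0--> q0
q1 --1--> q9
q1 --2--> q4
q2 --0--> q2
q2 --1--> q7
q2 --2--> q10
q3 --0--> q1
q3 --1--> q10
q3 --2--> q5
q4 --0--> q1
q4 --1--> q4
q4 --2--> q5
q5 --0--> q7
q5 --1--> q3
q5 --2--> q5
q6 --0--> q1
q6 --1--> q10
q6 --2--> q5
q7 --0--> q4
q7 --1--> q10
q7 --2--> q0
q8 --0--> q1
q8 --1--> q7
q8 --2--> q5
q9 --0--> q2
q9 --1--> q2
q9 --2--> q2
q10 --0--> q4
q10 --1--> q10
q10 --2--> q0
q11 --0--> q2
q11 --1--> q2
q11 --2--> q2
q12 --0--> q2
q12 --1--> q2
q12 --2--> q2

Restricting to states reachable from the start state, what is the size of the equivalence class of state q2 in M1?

First remove the unreachable states {q6,q12}; 11 states remain.
Initial partition by acceptance: {q1,q2,q3,q4,q5,q7,q8,q10} | {q0,q9,q11}.
Refine {q1,q2,q3,q4,q5,q7,q8,q10} on symbol 0: members go to different blocks, giving {q2,q3,q4,q5,q7,q8,q10} and {q1}.
On input 0, block {q2,q3,q4,q5,q7,q8,q10} splits into {q2,q5,q7,q10} and {q3,q4,q8}.
On input 0, block {q2,q5,q7,q10} splits into {q2,q5} and {q7,q10}.
Refine {q2,q5} on symbol 0: members go to different blocks, giving {q2} and {q5}.
Refine {q0,q9,q11} on symbol 0: members go to different blocks, giving {q9,q11} and {q0}.
Refine {q3,q4,q8} on symbol 1: members go to different blocks, giving {q3,q8} and {q4}.
Stable partition: {q2} | {q9,q11} | {q1} | {q3,q8} | {q7,q10} | {q5} | {q0} | {q4} — 8 equivalence classes.
The equivalence class containing q2 is {q2}, of size 1.

1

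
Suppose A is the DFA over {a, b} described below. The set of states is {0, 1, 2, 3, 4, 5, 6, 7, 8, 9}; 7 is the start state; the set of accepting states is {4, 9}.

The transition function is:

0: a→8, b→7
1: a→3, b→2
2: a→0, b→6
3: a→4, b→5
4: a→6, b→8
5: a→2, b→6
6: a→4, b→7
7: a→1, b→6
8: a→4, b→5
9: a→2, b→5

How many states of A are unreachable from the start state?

BFS from 7 reaches {0, 1, 2, 3, 4, 5, 6, 7, 8}; the 1 state(s) 9 are never visited.

1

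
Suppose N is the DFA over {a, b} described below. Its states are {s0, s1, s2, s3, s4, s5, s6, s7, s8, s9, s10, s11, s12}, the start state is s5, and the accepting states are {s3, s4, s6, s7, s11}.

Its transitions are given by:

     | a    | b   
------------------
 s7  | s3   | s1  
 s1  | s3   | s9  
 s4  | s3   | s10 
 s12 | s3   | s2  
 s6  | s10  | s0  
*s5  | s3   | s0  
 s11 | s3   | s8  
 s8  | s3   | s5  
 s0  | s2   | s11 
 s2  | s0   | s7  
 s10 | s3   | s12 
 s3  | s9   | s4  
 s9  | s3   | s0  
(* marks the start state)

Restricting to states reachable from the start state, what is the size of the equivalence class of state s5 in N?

3

States {s6} cannot be reached from the start state, so discard them.
Start with accepting vs non-accepting: {s3,s4,s7,s11} | {s0,s1,s2,s5,s8,s9,s10,s12}.
Refine {s3,s4,s7,s11} on symbol a: members go to different blocks, giving {s4,s7,s11} and {s3}.
On input a, block {s0,s1,s2,s5,s8,s9,s10,s12} splits into {s1,s5,s8,s9,s10,s12} and {s0,s2}.
Split {s1,s5,s8,s9,s10,s12} by δ(·,b) → {s1,s8,s10} and {s5,s9,s12}.
No further refinement is possible. Final partition (5 blocks): {s4,s7,s11} | {s1,s8,s10} | {s3} | {s0,s2} | {s5,s9,s12}.
State s5 belongs to the block {s5,s9,s12}, which has 3 states.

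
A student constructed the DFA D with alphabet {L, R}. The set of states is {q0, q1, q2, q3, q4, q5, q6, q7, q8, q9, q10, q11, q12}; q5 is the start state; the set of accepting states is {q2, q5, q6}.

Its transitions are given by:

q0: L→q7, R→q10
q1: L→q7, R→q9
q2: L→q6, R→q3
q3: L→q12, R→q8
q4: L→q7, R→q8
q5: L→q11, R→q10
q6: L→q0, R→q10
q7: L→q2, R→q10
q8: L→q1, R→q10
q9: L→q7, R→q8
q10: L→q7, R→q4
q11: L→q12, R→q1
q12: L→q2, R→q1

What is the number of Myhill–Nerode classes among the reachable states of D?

7

All states are reachable from the start state.
P0 = {q2,q5,q6} | {q0,q1,q3,q4,q7,q8,q9,q10,q11,q12}.
Refine {q2,q5,q6} on symbol L: members go to different blocks, giving {q5,q6} and {q2}.
On input L, block {q0,q1,q3,q4,q7,q8,q9,q10,q11,q12} splits into {q0,q1,q3,q4,q8,q9,q10,q11} and {q7,q12}.
Split {q0,q1,q3,q4,q8,q9,q10,q11} by δ(·,L) → {q0,q1,q3,q4,q9,q10,q11} and {q8}.
Split {q0,q1,q3,q4,q9,q10,q11} by δ(·,R) → {q0,q1,q10,q11} and {q3,q4,q9}.
Refine {q0,q1,q10,q11} on symbol R: members go to different blocks, giving {q0,q11} and {q1,q10}.
Stable partition: {q5,q6} | {q0,q11} | {q2} | {q7,q12} | {q8} | {q3,q4,q9} | {q1,q10} — 7 equivalence classes.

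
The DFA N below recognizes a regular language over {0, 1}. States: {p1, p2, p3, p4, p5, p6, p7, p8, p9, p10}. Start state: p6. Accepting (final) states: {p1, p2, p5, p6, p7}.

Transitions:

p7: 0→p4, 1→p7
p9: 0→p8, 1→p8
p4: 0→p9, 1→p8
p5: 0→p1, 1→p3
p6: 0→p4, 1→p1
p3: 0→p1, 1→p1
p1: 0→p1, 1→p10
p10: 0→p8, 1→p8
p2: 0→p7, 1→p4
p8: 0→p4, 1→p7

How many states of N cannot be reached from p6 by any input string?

3

No path from p6 leads to p2, p3, p5; the other 7 states are all reachable.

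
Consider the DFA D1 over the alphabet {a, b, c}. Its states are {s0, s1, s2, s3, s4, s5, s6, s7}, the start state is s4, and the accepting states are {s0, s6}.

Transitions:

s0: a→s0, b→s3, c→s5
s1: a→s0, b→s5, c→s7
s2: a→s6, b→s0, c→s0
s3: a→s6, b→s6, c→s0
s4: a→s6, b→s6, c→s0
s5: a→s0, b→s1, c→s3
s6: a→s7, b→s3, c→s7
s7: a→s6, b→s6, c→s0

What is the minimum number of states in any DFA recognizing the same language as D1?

First remove the unreachable states {s2}; 7 states remain.
Start with accepting vs non-accepting: {s0,s6} | {s1,s3,s4,s5,s7}.
On input a, block {s0,s6} splits into {s0} and {s6}.
Refine {s1,s3,s4,s5,s7} on symbol a: members go to different blocks, giving {s3,s4,s7} and {s1,s5}.
The partition is now stable with 4 blocks: {s0} | {s3,s4,s7} | {s6} | {s1,s5}.

4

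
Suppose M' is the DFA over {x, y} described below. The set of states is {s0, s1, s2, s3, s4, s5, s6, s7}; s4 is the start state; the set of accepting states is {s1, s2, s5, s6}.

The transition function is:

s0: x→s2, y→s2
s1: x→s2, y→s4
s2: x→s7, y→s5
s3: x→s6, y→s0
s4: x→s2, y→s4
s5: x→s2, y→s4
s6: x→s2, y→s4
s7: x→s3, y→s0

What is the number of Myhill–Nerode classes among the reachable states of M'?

6

Reachable states from the start: {s0,s2,s3,s4,s5,s6,s7}. Unreachable: {s1} — drop them.
Initial partition by acceptance: {s2,s5,s6} | {s0,s3,s4,s7}.
Split {s2,s5,s6} by δ(·,x) → {s5,s6} and {s2}.
On input x, block {s0,s3,s4,s7} splits into {s0,s4} and {s3} and {s7}.
On input y, block {s0,s4} splits into {s0} and {s4}.
The partition is now stable with 6 blocks: {s5,s6} | {s0} | {s2} | {s3} | {s7} | {s4}.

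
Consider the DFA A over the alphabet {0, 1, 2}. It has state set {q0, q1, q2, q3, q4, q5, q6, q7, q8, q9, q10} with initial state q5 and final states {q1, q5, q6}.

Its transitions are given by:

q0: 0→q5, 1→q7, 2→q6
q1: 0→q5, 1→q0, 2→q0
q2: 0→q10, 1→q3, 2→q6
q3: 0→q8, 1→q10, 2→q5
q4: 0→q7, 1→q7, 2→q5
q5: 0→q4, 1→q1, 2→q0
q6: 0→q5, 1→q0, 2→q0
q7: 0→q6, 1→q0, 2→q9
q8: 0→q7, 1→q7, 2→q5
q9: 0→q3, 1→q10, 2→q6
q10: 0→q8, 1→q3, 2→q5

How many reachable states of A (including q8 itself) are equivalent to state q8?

Reachable states from the start: {q0,q1,q3,q4,q5,q6,q7,q8,q9,q10}. Unreachable: {q2} — drop them.
Initial partition by acceptance: {q1,q5,q6} | {q0,q3,q4,q7,q8,q9,q10}.
Split {q1,q5,q6} by δ(·,0) → {q1,q6} and {q5}.
On input 0, block {q0,q3,q4,q7,q8,q9,q10} splits into {q3,q4,q8,q9,q10} and {q0} and {q7}.
Refine {q3,q4,q8,q9,q10} on symbol 0: members go to different blocks, giving {q3,q9,q10} and {q4,q8}.
Refine {q3,q9,q10} on symbol 0: members go to different blocks, giving {q3,q10} and {q9}.
No further refinement is possible. Final partition (7 blocks): {q1,q6} | {q3,q10} | {q5} | {q0} | {q7} | {q4,q8} | {q9}.
The equivalence class containing q8 is {q4,q8}, of size 2.

2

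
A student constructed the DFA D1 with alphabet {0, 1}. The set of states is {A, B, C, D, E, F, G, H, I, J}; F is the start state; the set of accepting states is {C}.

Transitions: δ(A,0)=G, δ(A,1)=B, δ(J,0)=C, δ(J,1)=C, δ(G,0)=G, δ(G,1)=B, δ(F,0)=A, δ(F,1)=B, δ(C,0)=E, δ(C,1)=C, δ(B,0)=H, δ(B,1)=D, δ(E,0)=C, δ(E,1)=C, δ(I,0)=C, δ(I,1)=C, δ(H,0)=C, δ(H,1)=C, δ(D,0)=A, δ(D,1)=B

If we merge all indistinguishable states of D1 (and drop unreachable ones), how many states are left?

4

Reachable states from the start: {A,B,C,D,E,F,G,H}. Unreachable: {I,J} — drop them.
P0 = {C} | {A,B,D,E,F,G,H}.
On input 0, block {A,B,D,E,F,G,H} splits into {A,B,D,F,G} and {E,H}.
On input 0, block {A,B,D,F,G} splits into {A,D,F,G} and {B}.
No further refinement is possible. Final partition (4 blocks): {C} | {A,D,F,G} | {E,H} | {B}.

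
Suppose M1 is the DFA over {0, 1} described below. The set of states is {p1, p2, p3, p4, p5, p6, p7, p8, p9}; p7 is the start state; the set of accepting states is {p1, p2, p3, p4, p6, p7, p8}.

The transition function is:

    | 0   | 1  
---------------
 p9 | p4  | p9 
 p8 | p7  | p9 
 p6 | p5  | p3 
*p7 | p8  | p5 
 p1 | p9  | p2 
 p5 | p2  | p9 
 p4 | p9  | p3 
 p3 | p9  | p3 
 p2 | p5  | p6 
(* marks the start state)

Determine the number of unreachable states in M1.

Starting at p7 and following transitions, the reachable set is {p2, p3, p4, p5, p6, p7, p8, p9}. That leaves p1 unreachable — 1 in total.

1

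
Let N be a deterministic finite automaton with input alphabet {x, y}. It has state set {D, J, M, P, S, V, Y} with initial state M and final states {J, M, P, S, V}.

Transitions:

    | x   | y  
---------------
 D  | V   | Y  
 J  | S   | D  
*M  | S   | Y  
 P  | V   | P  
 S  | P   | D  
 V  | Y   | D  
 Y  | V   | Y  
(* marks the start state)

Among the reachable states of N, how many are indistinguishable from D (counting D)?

2

States {J} cannot be reached from the start state, so discard them.
P0 = {M,P,S,V} | {D,Y}.
Refine {M,P,S,V} on symbol x: members go to different blocks, giving {M,P,S} and {V}.
Refine {M,P,S} on symbol x: members go to different blocks, giving {M,S} and {P}.
Refine {M,S} on symbol x: members go to different blocks, giving {M} and {S}.
Stable partition: {M} | {D,Y} | {V} | {P} | {S} — 5 equivalence classes.
The equivalence class containing D is {D,Y}, of size 2.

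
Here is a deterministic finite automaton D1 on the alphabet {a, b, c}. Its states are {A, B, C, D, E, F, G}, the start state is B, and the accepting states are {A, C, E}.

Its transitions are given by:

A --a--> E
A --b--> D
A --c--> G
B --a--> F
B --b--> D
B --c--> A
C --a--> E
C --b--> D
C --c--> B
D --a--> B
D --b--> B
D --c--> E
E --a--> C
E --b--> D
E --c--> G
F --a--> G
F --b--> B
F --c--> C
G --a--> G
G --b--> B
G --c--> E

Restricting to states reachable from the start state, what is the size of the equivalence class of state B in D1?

Every state is reachable, so we keep all 7.
Initial partition by acceptance: {A,C,E} | {B,D,F,G}.
The partition is now stable with 2 blocks: {A,C,E} | {B,D,F,G}.
The equivalence class containing B is {B,D,F,G}, of size 4.

4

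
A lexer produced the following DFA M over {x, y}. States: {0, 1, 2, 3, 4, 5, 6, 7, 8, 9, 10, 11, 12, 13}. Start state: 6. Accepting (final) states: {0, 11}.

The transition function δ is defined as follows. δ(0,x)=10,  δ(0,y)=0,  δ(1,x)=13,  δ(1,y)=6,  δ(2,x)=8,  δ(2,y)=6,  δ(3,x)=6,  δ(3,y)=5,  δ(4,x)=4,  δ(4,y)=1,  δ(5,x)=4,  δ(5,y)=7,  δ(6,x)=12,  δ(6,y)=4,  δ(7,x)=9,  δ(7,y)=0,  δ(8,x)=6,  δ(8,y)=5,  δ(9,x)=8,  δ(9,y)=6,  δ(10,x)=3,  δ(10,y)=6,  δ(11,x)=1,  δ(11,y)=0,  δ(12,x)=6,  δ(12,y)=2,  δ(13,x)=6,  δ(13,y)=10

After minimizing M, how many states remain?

Reachable states from the start: {0,1,2,3,4,5,6,7,8,9,10,12,13}. Unreachable: {11} — drop them.
P0 = {0} | {1,2,3,4,5,6,7,8,9,10,12,13}.
Refine {1,2,3,4,5,6,7,8,9,10,12,13} on symbol y: members go to different blocks, giving {1,2,3,4,5,6,8,9,10,12,13} and {7}.
Split {1,2,3,4,5,6,8,9,10,12,13} by δ(·,y) → {1,2,3,4,6,8,9,10,12,13} and {5}.
Split {1,2,3,4,6,8,9,10,12,13} by δ(·,y) → {1,2,4,6,9,10,12,13} and {3,8}.
Split {1,2,4,6,9,10,12,13} by δ(·,x) → {1,4,6,12,13} and {2,9,10}.
On input y, block {1,4,6,12,13} splits into {1,4,6} and {12,13}.
Split {1,4,6} by δ(·,x) → {1,6} and {4}.
On input y, block {1,6} splits into {1} and {6}.
No further refinement is possible. Final partition (9 blocks): {0} | {1} | {7} | {5} | {3,8} | {2,9,10} | {12,13} | {4} | {6}.

9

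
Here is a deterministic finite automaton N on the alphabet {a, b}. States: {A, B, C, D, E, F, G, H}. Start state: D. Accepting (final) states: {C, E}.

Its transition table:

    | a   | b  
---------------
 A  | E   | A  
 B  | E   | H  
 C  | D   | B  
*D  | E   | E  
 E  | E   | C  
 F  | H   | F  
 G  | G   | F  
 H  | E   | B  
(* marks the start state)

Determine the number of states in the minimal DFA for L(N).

First remove the unreachable states {A,F,G}; 5 states remain.
Start with accepting vs non-accepting: {C,E} | {B,D,H}.
Split {C,E} by δ(·,a) → {C} and {E}.
On input b, block {B,D,H} splits into {B,H} and {D}.
No further refinement is possible. Final partition (4 blocks): {C} | {B,H} | {E} | {D}.

4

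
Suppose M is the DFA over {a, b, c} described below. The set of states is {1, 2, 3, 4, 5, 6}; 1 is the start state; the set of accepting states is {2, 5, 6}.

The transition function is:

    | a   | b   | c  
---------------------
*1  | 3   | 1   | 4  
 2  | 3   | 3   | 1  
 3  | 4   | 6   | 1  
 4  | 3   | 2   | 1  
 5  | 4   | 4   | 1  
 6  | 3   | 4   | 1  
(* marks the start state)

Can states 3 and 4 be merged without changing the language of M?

Yes

First remove the unreachable states {5}; 5 states remain.
P0 = {2,6} | {1,3,4}.
Refine {1,3,4} on symbol b: members go to different blocks, giving {3,4} and {1}.
Stable partition: {2,6} | {3,4} | {1} — 3 equivalence classes.
3 and 4 lie in the same block of the stable partition, so they are equivalent — no string distinguishes them.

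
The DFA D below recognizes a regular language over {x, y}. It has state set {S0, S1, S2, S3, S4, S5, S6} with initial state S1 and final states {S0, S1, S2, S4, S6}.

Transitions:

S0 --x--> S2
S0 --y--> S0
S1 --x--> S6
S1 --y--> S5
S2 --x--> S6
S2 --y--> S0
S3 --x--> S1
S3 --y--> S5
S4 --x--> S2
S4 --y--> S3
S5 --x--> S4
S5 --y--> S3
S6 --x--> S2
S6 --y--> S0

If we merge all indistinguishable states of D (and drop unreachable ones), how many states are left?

3

Every state is reachable, so we keep all 7.
Start with accepting vs non-accepting: {S0,S1,S2,S4,S6} | {S3,S5}.
Refine {S0,S1,S2,S4,S6} on symbol y: members go to different blocks, giving {S0,S2,S6} and {S1,S4}.
Stable partition: {S0,S2,S6} | {S3,S5} | {S1,S4} — 3 equivalence classes.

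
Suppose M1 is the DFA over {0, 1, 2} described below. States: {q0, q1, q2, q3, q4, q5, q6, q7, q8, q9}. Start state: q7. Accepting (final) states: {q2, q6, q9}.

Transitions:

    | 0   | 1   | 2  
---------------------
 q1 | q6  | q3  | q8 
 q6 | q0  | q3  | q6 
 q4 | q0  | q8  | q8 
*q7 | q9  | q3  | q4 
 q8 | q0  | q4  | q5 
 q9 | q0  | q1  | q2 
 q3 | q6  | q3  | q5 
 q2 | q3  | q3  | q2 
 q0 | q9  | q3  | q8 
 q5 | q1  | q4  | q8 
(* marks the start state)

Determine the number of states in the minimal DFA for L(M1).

All states are reachable from the start state.
Initial partition by acceptance: {q2,q6,q9} | {q0,q1,q3,q4,q5,q7,q8}.
Refine {q0,q1,q3,q4,q5,q7,q8} on symbol 0: members go to different blocks, giving {q0,q1,q3,q7} and {q4,q5,q8}.
The partition is now stable with 3 blocks: {q2,q6,q9} | {q0,q1,q3,q7} | {q4,q5,q8}.

3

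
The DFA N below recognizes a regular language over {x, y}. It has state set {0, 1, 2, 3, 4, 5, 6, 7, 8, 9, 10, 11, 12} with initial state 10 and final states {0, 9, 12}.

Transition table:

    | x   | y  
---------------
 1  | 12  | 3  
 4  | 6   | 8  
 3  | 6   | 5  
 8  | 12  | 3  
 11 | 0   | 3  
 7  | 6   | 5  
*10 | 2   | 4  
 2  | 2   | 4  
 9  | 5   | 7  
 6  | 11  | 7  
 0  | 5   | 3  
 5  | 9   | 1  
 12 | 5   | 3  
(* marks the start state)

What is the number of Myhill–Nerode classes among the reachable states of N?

7

Start with accepting vs non-accepting: {0,9,12} | {1,2,3,4,5,6,7,8,10,11}.
On input x, block {1,2,3,4,5,6,7,8,10,11} splits into {2,3,4,6,7,10} and {1,5,8,11}.
Refine {2,3,4,6,7,10} on symbol x: members go to different blocks, giving {2,3,4,7,10} and {6}.
Split {2,3,4,7,10} by δ(·,x) → {3,4,7} and {2,10}.
Refine {1,5,8,11} on symbol y: members go to different blocks, giving {1,8,11} and {5}.
Split {3,4,7} by δ(·,y) → {3,7} and {4}.
No further refinement is possible. Final partition (7 blocks): {0,9,12} | {3,7} | {1,8,11} | {6} | {2,10} | {5} | {4}.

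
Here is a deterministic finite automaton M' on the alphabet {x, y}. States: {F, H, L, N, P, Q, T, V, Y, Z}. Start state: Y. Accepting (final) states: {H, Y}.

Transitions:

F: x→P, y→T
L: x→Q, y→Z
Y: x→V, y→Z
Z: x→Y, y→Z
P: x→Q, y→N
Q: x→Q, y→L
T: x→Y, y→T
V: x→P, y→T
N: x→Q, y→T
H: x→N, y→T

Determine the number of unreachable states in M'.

No path from Y leads to F, H; the other 8 states are all reachable.

2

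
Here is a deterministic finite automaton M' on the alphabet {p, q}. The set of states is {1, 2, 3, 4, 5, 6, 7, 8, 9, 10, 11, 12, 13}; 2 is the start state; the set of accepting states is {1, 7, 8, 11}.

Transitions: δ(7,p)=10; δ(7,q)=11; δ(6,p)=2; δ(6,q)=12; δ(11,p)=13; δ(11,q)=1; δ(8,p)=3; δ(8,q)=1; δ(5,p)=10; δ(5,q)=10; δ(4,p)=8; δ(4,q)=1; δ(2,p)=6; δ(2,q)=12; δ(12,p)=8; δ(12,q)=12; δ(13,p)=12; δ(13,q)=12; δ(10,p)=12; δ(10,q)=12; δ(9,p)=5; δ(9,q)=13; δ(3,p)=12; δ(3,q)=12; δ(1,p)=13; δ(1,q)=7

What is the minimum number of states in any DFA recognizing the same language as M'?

4

First remove the unreachable states {4,5,9}; 10 states remain.
P0 = {1,7,8,11} | {2,3,6,10,12,13}.
On input p, block {2,3,6,10,12,13} splits into {2,3,6,10,13} and {12}.
On input p, block {2,3,6,10,13} splits into {3,10,13} and {2,6}.
No further refinement is possible. Final partition (4 blocks): {1,7,8,11} | {3,10,13} | {12} | {2,6}.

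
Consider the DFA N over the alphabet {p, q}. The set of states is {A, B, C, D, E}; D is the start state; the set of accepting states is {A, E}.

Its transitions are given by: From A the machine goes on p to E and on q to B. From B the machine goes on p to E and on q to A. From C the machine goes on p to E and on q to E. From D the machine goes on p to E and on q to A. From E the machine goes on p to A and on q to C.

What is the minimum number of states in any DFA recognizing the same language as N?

2

Every state is reachable, so we keep all 5.
Start with accepting vs non-accepting: {A,E} | {B,C,D}.
No further refinement is possible. Final partition (2 blocks): {A,E} | {B,C,D}.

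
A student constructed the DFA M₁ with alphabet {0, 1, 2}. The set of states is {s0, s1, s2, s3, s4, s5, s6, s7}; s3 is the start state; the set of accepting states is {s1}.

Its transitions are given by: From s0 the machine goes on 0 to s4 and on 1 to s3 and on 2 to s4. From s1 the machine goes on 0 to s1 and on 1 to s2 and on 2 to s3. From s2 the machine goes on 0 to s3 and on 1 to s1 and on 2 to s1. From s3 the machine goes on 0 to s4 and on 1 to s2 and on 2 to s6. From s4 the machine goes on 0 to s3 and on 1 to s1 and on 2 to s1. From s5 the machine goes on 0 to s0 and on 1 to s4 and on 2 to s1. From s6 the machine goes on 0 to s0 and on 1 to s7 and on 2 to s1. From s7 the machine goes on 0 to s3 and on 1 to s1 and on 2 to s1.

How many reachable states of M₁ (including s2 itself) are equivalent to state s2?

Reachable states from the start: {s0,s1,s2,s3,s4,s6,s7}. Unreachable: {s5} — drop them.
Initial partition by acceptance: {s1} | {s0,s2,s3,s4,s6,s7}.
On input 1, block {s0,s2,s3,s4,s6,s7} splits into {s0,s3,s6} and {s2,s4,s7}.
Split {s0,s3,s6} by δ(·,0) → {s0,s3} and {s6}.
Refine {s0,s3} on symbol 1: members go to different blocks, giving {s0} and {s3}.
No further refinement is possible. Final partition (5 blocks): {s1} | {s0} | {s2,s4,s7} | {s6} | {s3}.
State s2 belongs to the block {s2,s4,s7}, which has 3 states.

3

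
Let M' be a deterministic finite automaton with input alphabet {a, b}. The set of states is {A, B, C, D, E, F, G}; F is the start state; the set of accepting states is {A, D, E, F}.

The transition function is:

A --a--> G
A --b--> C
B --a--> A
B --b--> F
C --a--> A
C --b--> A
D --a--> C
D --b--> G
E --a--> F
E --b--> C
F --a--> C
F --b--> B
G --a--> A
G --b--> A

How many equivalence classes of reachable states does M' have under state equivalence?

States {D,E} cannot be reached from the start state, so discard them.
P0 = {A,F} | {B,C,G}.
No further refinement is possible. Final partition (2 blocks): {A,F} | {B,C,G}.

2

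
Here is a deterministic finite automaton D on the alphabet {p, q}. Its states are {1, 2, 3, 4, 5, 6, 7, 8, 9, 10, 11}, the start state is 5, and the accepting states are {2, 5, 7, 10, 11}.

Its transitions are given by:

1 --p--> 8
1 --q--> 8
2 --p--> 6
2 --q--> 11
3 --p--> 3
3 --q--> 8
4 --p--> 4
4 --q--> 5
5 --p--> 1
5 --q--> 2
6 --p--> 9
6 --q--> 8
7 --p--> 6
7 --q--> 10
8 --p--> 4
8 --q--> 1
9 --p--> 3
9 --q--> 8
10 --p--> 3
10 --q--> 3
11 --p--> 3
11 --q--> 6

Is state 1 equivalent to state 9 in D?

No

First remove the unreachable states {7,10}; 9 states remain.
P0 = {2,5,11} | {1,3,4,6,8,9}.
On input q, block {2,5,11} splits into {2,5} and {11}.
On input q, block {2,5} splits into {2} and {5}.
Split {1,3,4,6,8,9} by δ(·,q) → {1,3,6,8,9} and {4}.
Refine {1,3,6,8,9} on symbol p: members go to different blocks, giving {1,3,6,9} and {8}.
Split {1,3,6,9} by δ(·,p) → {3,6,9} and {1}.
Stable partition: {2} | {3,6,9} | {11} | {5} | {4} | {8} | {1} — 7 equivalence classes.
1 and 9 end up in different blocks, so they are distinguishable. For instance, the string 'ppq' is accepted from only 1.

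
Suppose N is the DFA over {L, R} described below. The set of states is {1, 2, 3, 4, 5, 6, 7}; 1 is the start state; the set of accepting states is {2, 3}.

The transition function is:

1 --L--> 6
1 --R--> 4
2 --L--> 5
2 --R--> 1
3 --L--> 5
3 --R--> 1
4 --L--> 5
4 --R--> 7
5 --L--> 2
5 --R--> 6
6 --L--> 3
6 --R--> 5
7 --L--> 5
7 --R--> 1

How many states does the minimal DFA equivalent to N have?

3

Initial partition by acceptance: {2,3} | {1,4,5,6,7}.
Refine {1,4,5,6,7} on symbol L: members go to different blocks, giving {1,4,7} and {5,6}.
No further refinement is possible. Final partition (3 blocks): {2,3} | {1,4,7} | {5,6}.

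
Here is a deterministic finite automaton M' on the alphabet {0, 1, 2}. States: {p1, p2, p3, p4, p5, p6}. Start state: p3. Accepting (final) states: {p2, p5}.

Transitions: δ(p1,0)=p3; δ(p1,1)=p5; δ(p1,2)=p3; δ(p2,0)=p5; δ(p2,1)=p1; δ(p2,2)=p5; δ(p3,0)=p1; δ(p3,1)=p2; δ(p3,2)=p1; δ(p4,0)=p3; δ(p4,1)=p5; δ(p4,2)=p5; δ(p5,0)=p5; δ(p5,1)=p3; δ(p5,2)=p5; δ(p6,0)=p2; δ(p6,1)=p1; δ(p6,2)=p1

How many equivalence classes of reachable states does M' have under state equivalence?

2

First remove the unreachable states {p4,p6}; 4 states remain.
Start with accepting vs non-accepting: {p2,p5} | {p1,p3}.
No further refinement is possible. Final partition (2 blocks): {p2,p5} | {p1,p3}.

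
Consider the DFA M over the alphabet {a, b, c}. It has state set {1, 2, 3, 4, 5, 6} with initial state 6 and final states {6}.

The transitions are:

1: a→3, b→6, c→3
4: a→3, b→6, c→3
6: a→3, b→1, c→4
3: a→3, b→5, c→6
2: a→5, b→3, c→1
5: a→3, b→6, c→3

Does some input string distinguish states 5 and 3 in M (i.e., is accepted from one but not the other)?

Yes

States {2} cannot be reached from the start state, so discard them.
Start with accepting vs non-accepting: {6} | {1,3,4,5}.
Split {1,3,4,5} by δ(·,b) → {1,4,5} and {3}.
Stable partition: {6} | {1,4,5} | {3} — 3 equivalence classes.
5 and 3 end up in different blocks, so they are distinguishable. For instance, the string 'b' is accepted from only 5.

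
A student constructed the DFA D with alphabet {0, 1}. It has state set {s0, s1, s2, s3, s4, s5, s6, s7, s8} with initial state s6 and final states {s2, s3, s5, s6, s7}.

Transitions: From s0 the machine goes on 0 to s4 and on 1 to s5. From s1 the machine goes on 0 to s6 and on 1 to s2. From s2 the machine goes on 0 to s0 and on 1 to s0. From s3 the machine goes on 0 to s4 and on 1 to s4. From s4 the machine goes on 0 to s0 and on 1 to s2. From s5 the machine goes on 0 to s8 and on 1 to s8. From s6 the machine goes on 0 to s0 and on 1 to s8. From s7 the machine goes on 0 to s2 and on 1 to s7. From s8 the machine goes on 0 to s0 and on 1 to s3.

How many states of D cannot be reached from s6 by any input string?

2

No path from s6 leads to s1, s7; the other 7 states are all reachable.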